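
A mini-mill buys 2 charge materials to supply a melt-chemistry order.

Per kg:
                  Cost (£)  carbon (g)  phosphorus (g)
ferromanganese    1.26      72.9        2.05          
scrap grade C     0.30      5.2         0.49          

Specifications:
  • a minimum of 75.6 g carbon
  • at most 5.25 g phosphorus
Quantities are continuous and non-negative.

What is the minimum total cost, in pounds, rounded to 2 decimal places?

Set it up as a linear program. Let x1 = kg of ferromanganese, x2 = kg of scrap grade C.
Minimize 1.26x1 + 0.3x2 with:
  72.9x1 + 5.2x2 ≥ 75.6   (carbon)
  2.05x1 + 0.49x2 ≤ 5.25   (phosphorus)
  x1, x2 ≥ 0.
The cheapest feasible vertex uses only ferromanganese; scrap grade C is not used. The carbon requirement is met with equality.
That vertex is x1 = 1.037.
Objective = 1.26·1.037 = 1.3066.

£1.31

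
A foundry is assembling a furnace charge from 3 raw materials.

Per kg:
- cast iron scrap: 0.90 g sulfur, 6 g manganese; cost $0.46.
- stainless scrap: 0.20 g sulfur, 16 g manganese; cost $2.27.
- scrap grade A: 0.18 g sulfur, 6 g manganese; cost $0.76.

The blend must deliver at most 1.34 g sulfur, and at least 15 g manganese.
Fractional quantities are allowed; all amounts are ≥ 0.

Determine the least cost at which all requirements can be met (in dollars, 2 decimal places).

$1.53

Let x1 = kg of cast iron scrap, x2 = kg of stainless scrap, x3 = kg of scrap grade A.
Minimize 0.46x1 + 2.27x2 + 0.76x3 s.t.:
  0.9x1 + 0.2x2 + 0.18x3 ≤ 1.34   (sulfur)
  6x1 + 16x2 + 6x3 ≥ 15   (manganese)
  x1, x2, x3 ≥ 0.
At the optimum only cast iron scrap, scrap grade A are positive (stainless scrap = 0). The sulfur and manganese requirements are met with equality.
So cast iron scrap = 1.236 kg, scrap grade A = 1.264 kg.
Cost = 0.46·1.236 + 0.76·1.264 = 1.5292.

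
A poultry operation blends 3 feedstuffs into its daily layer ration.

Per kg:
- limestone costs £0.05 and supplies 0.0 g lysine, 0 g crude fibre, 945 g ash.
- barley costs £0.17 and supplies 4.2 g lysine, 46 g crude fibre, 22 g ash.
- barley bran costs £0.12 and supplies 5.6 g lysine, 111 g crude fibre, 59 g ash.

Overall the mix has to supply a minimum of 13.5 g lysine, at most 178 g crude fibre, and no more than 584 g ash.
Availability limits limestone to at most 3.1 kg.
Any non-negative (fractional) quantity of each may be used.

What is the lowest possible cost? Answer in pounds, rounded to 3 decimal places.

Let x1 = kg of limestone, x2 = kg of barley, x3 = kg of barley bran.
min 0.05x1 + 0.17x2 + 0.12x3 subject to:
  4.2x2 + 5.6x3 ≥ 13.5   (lysine)
  46x2 + 111x3 ≤ 178   (crude fibre)
  945x1 + 22x2 + 59x3 ≤ 584   (ash)
  x1 ≤ 3.1
  x1, x2, x3 ≥ 0.
The cheapest feasible vertex uses only barley, barley bran; limestone is not used. Binding constraints: lysine and crude fibre.
That vertex is x2 = 2.405, x3 = 0.6069.
Hence cost = 0.17·2.405 + 0.12·0.6069 = £0.48168.

£0.482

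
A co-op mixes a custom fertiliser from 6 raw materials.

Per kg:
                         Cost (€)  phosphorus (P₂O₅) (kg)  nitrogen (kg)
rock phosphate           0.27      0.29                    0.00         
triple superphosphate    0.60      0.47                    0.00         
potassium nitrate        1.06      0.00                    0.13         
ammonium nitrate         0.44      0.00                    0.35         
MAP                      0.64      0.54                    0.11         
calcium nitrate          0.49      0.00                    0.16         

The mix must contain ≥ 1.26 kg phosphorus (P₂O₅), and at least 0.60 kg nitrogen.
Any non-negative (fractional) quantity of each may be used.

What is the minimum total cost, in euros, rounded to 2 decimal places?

€1.92

This is a linear program. Let x1 = kg of rock phosphate, x2 = kg of triple superphosphate, x3 = kg of potassium nitrate, x4 = kg of ammonium nitrate, x5 = kg of MAP, x6 = kg of calcium nitrate.
min 0.27x1 + 0.6x2 + 1.06x3 + 0.44x4 + 0.64x5 + 0.49x6 subject to:
  0.29x1 + 0.47x2 + 0.54x5 ≥ 1.26   (phosphorus (P₂O₅))
  0.13x3 + 0.35x4 + 0.11x5 + 0.16x6 ≥ 0.6   (nitrogen)
  x1, x2, x3, x4, x5, x6 ≥ 0.
The optimal basis is {ammonium nitrate, MAP}; rock phosphate, triple superphosphate, potassium nitrate, calcium nitrate drop out. There the phosphorus (P₂O₅) and nitrogen constraints are tight.
Solving gives x4 = 0.981, x5 = 2.333.
Hence cost = 0.44·0.981 + 0.64·2.333 = €1.9248.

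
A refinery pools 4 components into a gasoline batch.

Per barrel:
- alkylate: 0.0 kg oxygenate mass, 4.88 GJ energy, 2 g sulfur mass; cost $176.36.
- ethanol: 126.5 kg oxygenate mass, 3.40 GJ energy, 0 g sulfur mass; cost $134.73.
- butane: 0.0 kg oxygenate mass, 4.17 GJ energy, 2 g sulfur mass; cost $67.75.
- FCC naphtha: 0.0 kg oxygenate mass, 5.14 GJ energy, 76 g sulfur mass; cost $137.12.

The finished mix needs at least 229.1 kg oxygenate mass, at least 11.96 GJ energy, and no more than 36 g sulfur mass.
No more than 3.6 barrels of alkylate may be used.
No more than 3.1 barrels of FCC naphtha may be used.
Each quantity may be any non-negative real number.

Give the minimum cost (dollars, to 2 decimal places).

Let x1 = barrels of alkylate, x2 = barrels of ethanol, x3 = barrels of butane, x4 = barrels of FCC naphtha.
min 176.36x1 + 134.73x2 + 67.75x3 + 137.12x4 with:
  126.5x2 ≥ 229.1   (oxygenate mass)
  4.88x1 + 3.4x2 + 4.17x3 + 5.14x4 ≥ 11.96   (energy)
  2x1 + 2x3 + 76x4 ≤ 36   (sulfur mass)
  x1 ≤ 3.6
  x4 ≤ 3.1
  x1, x2, x3, x4 ≥ 0.
The cheapest feasible vertex uses only ethanol, butane; alkylate, FCC naphtha are not used. The oxygenate mass and energy requirements are met with equality.
So ethanol = 1.8111 barrels, butane = 1.3915 barrels.
Hence cost = 134.73·1.8111 + 67.75·1.3915 = $338.2836.

$338.28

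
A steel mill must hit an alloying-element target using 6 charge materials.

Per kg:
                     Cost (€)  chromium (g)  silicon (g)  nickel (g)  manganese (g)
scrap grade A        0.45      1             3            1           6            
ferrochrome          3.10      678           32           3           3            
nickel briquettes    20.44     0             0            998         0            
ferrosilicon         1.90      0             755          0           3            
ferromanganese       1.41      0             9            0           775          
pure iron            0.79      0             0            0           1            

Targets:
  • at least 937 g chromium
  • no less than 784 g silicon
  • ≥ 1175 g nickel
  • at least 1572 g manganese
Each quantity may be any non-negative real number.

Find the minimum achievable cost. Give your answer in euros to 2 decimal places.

€32.93

This is a linear program. Let x1 = kg of scrap grade A, x2 = kg of ferrochrome, x3 = kg of nickel briquettes, x4 = kg of ferrosilicon, x5 = kg of ferromanganese, x6 = kg of pure iron.
Minimize 0.45x1 + 3.1x2 + 20.44x3 + 1.9x4 + 1.41x5 + 0.79x6 s.t.:
  1x1 + 678x2 ≥ 937   (chromium)
  3x1 + 32x2 + 755x4 + 9x5 ≥ 784   (silicon)
  1x1 + 3x2 + 998x3 ≥ 1175   (nickel)
  6x1 + 3x2 + 3x4 + 775x5 + 1x6 ≥ 1572   (manganese)
  x1, x2, x3, x4, x5, x6 ≥ 0.
At the optimum only ferrochrome, nickel briquettes, ferrosilicon, ferromanganese are positive (scrap grade A, pure iron = 0). Binding constraints: chromium, silicon, nickel, manganese.
So ferrochrome = 1.382 kg, nickel briquettes = 1.1732 kg, ferrosilicon = 0.95576 kg, ferromanganese = 2.0193 kg.
Cost = 3.1·1.382 + 20.44·1.1732 + 1.9·0.95576 + 1.41·2.0193 = 32.9276.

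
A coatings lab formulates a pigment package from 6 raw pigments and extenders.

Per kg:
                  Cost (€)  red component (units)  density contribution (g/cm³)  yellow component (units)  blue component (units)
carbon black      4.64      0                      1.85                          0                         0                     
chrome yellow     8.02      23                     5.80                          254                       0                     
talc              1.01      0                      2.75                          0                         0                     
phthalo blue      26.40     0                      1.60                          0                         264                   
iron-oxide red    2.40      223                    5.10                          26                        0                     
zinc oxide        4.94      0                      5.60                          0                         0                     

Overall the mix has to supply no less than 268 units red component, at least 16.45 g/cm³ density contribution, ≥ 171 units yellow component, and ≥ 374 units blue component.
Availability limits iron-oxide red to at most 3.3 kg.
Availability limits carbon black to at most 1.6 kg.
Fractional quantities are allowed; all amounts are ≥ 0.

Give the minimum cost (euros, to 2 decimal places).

This is a linear program. Let x1 = kg of carbon black, x2 = kg of chrome yellow, x3 = kg of talc, x4 = kg of phthalo blue, x5 = kg of iron-oxide red, x6 = kg of zinc oxide.
min 4.64x1 + 8.02x2 + 1.01x3 + 26.4x4 + 2.4x5 + 4.94x6 subject to:
  23x2 + 223x5 ≥ 268   (red component)
  1.85x1 + 5.8x2 + 2.75x3 + 1.6x4 + 5.1x5 + 5.6x6 ≥ 16.45   (density contribution)
  254x2 + 26x5 ≥ 171   (yellow component)
  264x4 ≥ 374   (blue component)
  x5 ≤ 3.3
  x1 ≤ 1.6
  x1, x2, x3, x4, x5, x6 ≥ 0.
The minimum-cost mix takes nothing from carbon black, talc, zinc oxide — only chrome yellow, phthalo blue, iron-oxide red. The density contribution, yellow component, blue component requirements are met with equality.
Solving gives x2 = 0.43975, x4 = 1.4167, x5 = 2.2809.
Total cost: 8.02·0.43975 + 26.4·1.4167 + 2.4·2.2809 = 46.4018.

€46.40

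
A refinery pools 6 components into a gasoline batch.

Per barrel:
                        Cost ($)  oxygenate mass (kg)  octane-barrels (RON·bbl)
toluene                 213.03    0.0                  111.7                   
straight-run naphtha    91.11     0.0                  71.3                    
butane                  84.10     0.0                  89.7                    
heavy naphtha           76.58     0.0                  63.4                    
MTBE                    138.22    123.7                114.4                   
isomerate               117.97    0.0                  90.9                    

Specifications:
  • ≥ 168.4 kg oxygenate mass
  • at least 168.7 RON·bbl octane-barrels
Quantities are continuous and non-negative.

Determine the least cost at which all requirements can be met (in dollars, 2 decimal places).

$200.32

Treat it as an LP. Let x1 = barrels of toluene, x2 = barrels of straight-run naphtha, x3 = barrels of butane, x4 = barrels of heavy naphtha, x5 = barrels of MTBE, x6 = barrels of isomerate.
Minimise 213.03x1 + 91.11x2 + 84.1x3 + 76.58x4 + 138.22x5 + 117.97x6 with:
  123.7x5 ≥ 168.4   (oxygenate mass)
  111.7x1 + 71.3x2 + 89.7x3 + 63.4x4 + 114.4x5 + 90.9x6 ≥ 168.7   (octane-barrels)
  x1, x2, x3, x4, x5, x6 ≥ 0.
The minimum-cost mix takes nothing from toluene, straight-run naphtha, heavy naphtha, isomerate — only butane, MTBE. There the oxygenate mass and octane-barrels constraints are tight.
So butane = 0.14449 barrels, MTBE = 1.3614 barrels.
Total cost: 84.1·0.14449 + 138.22·1.3614 = 200.3243.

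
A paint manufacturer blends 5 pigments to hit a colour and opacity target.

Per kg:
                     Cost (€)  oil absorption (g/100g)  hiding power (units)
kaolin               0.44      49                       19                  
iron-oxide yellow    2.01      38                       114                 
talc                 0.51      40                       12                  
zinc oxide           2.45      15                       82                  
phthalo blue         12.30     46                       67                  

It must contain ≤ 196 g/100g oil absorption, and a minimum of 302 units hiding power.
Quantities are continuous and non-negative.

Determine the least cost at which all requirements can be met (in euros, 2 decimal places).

Treat it as an LP. Let x1 = kg of kaolin, x2 = kg of iron-oxide yellow, x3 = kg of talc, x4 = kg of zinc oxide, x5 = kg of phthalo blue.
Minimize 0.44x1 + 2.01x2 + 0.51x3 + 2.45x4 + 12.3x5 subject to:
  49x1 + 38x2 + 40x3 + 15x4 + 46x5 ≤ 196   (oil absorption)
  19x1 + 114x2 + 12x3 + 82x4 + 67x5 ≥ 302   (hiding power)
  x1, x2, x3, x4, x5 ≥ 0.
The optimal basis is {iron-oxide yellow}; kaolin, talc, zinc oxide, phthalo blue drop out. The hiding power requirement is met with equality.
That vertex is x2 = 2.649.
Total cost: 2.01·2.649 = 5.3245.

€5.32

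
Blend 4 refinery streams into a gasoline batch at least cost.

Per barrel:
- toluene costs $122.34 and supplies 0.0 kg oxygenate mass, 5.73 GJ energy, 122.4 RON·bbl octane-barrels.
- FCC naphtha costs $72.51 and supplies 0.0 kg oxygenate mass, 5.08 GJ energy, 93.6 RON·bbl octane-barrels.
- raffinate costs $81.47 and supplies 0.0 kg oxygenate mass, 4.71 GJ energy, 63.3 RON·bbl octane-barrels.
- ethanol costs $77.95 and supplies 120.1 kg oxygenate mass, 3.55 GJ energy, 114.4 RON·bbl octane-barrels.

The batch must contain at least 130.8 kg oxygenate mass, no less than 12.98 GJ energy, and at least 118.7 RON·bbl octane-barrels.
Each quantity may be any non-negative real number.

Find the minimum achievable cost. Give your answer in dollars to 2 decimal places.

$214.98

Let x1 = barrels of toluene, x2 = barrels of FCC naphtha, x3 = barrels of raffinate, x4 = barrels of ethanol.
Minimize 122.34x1 + 72.51x2 + 81.47x3 + 77.95x4 s.t.:
  120.1x4 ≥ 130.8   (oxygenate mass)
  5.73x1 + 5.08x2 + 4.71x3 + 3.55x4 ≥ 12.98   (energy)
  122.4x1 + 93.6x2 + 63.3x3 + 114.4x4 ≥ 118.7   (octane-barrels)
  x1, x2, x3, x4 ≥ 0.
The minimum-cost mix takes nothing from toluene, raffinate — only FCC naphtha, ethanol. There the oxygenate mass and energy constraints are tight.
Optimal quantities: FCC naphtha = 1.794 barrels, ethanol = 1.0891 barrels.
Total cost: 72.51·1.794 + 77.95·1.0891 = 214.9783.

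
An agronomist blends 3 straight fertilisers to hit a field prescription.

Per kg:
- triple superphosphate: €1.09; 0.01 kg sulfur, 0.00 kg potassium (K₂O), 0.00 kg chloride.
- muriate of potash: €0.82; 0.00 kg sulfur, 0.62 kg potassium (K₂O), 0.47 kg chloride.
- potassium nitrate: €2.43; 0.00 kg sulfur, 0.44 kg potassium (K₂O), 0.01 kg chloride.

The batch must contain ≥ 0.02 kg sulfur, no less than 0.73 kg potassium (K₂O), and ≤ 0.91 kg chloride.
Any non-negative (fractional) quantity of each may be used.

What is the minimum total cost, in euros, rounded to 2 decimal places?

€3.15

Let x1 = kg of triple superphosphate, x2 = kg of muriate of potash, x3 = kg of potassium nitrate.
Minimize 1.09x1 + 0.82x2 + 2.43x3 with:
  0.01x1 ≥ 0.02   (sulfur)
  0.62x2 + 0.44x3 ≥ 0.73   (potassium (K₂O))
  0.47x2 + 0.01x3 ≤ 0.91   (chloride)
  x1, x2, x3 ≥ 0.
The cheapest feasible vertex uses only triple superphosphate, muriate of potash; potassium nitrate is not used. There the sulfur and potassium (K₂O) constraints are tight.
Solving gives x1 = 2, x2 = 1.177.
Hence cost = 1.09·2 + 0.82·1.177 = €3.1451.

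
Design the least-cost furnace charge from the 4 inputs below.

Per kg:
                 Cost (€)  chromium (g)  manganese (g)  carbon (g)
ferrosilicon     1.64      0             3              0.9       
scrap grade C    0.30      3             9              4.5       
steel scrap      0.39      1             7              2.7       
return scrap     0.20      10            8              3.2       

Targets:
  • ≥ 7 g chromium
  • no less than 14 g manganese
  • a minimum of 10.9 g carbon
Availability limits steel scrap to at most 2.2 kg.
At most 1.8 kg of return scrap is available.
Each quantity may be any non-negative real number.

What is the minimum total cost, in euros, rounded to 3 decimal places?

Let x1 = kg of ferrosilicon, x2 = kg of scrap grade C, x3 = kg of steel scrap, x4 = kg of return scrap.
Minimize 1.64x1 + 0.3x2 + 0.39x3 + 0.2x4 with:
  3x2 + 1x3 + 10x4 ≥ 7   (chromium)
  3x1 + 9x2 + 7x3 + 8x4 ≥ 14   (manganese)
  0.9x1 + 4.5x2 + 2.7x3 + 3.2x4 ≥ 10.9   (carbon)
  x3 ≤ 2.2
  x4 ≤ 1.8
  x1, x2, x3, x4 ≥ 0.
The optimal basis is {scrap grade C, return scrap}; ferrosilicon, steel scrap drop out. Binding constraints: carbon and the return scrap cap.
That vertex is x2 = 1.142, x4 = 1.8.
Objective = 0.3·1.142 + 0.2·1.8 = 0.70260.

€0.703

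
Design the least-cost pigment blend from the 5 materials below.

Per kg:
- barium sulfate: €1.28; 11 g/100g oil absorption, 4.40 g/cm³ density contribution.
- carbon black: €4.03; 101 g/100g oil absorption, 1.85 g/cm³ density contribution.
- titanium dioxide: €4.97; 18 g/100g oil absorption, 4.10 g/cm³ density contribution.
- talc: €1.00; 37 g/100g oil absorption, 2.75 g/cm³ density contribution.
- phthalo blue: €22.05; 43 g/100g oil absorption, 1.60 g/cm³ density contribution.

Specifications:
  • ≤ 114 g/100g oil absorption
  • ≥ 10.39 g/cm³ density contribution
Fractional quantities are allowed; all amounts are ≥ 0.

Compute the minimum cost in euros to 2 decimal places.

Treat it as an LP. Let x1 = kg of barium sulfate, x2 = kg of carbon black, x3 = kg of titanium dioxide, x4 = kg of talc, x5 = kg of phthalo blue.
min 1.28x1 + 4.03x2 + 4.97x3 + 1x4 + 22.05x5 s.t.:
  11x1 + 101x2 + 18x3 + 37x4 + 43x5 ≤ 114   (oil absorption)
  4.4x1 + 1.85x2 + 4.1x3 + 2.75x4 + 1.6x5 ≥ 10.39   (density contribution)
  x1, x2, x3, x4, x5 ≥ 0.
The cheapest feasible vertex uses only barium sulfate; carbon black, titanium dioxide, talc, phthalo blue are not used. The density contribution requirement is met with equality.
That vertex is x1 = 2.361.
Cost = 1.28·2.361 = 3.0221.

€3.02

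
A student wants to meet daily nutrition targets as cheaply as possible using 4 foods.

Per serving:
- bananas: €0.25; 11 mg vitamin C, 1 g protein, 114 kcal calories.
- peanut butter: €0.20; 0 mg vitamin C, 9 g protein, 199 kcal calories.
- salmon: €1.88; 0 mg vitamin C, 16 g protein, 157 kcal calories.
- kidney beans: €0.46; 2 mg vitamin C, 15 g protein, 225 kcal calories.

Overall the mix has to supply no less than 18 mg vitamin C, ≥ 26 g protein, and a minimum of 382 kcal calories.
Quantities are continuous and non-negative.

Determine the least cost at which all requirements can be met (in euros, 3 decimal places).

Let x1 = servings of bananas, x2 = servings of peanut butter, x3 = servings of salmon, x4 = servings of kidney beans.
min 0.25x1 + 0.2x2 + 1.88x3 + 0.46x4 with:
  11x1 + 2x4 ≥ 18   (vitamin C)
  1x1 + 9x2 + 16x3 + 15x4 ≥ 26   (protein)
  114x1 + 199x2 + 157x3 + 225x4 ≥ 382   (calories)
  x1, x2, x3, x4 ≥ 0.
The cheapest feasible vertex uses only bananas, peanut butter; salmon, kidney beans are not used. The vitamin C and protein requirements are met with equality.
That vertex is x1 = 1.6364, x2 = 2.7071.
Objective = 0.25·1.6364 + 0.2·2.7071 = 0.95052.

€0.951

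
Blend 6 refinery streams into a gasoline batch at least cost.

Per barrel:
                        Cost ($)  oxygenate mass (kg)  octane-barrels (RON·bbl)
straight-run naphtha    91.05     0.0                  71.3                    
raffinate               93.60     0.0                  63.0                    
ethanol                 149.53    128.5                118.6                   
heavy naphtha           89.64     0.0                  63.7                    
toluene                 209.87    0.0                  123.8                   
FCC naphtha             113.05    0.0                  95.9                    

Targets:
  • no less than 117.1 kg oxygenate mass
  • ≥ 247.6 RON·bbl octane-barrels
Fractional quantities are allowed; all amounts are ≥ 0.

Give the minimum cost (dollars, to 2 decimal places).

Set it up as a linear program. Let x1 = barrels of straight-run naphtha, x2 = barrels of raffinate, x3 = barrels of ethanol, x4 = barrels of heavy naphtha, x5 = barrels of toluene, x6 = barrels of FCC naphtha.
Minimize 91.05x1 + 93.6x2 + 149.53x3 + 89.64x4 + 209.87x5 + 113.05x6 subject to:
  128.5x3 ≥ 117.1   (oxygenate mass)
  71.3x1 + 63x2 + 118.6x3 + 63.7x4 + 123.8x5 + 95.9x6 ≥ 247.6   (octane-barrels)
  x1, x2, x3, x4, x5, x6 ≥ 0.
The cheapest feasible vertex uses only ethanol, FCC naphtha; straight-run naphtha, raffinate, heavy naphtha, toluene are not used. The oxygenate mass and octane-barrels requirements are met with equality.
Optimal quantities: ethanol = 0.91128 barrels, FCC naphtha = 1.4549 barrels.
Total cost: 149.53·0.91128 + 113.05·1.4549 = 300.7401.

$300.74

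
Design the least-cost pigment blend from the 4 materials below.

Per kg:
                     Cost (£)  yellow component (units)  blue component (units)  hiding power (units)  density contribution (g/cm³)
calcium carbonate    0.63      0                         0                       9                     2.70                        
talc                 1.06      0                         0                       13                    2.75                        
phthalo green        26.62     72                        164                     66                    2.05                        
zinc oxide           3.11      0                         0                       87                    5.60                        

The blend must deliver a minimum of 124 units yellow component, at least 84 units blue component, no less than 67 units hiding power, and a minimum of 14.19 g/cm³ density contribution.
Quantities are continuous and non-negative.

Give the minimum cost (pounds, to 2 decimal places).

£48.33

Treat it as an LP. Let x1 = kg of calcium carbonate, x2 = kg of talc, x3 = kg of phthalo green, x4 = kg of zinc oxide.
Minimise 0.63x1 + 1.06x2 + 26.62x3 + 3.11x4 subject to:
  72x3 ≥ 124   (yellow component)
  164x3 ≥ 84   (blue component)
  9x1 + 13x2 + 66x3 + 87x4 ≥ 67   (hiding power)
  2.7x1 + 2.75x2 + 2.05x3 + 5.6x4 ≥ 14.19   (density contribution)
  x1, x2, x3, x4 ≥ 0.
At the optimum only calcium carbonate, phthalo green are positive (talc, zinc oxide = 0). There the yellow component and density contribution constraints are tight.
Solving gives x1 = 3.948, x3 = 1.722.
Total cost: 0.63·3.948 + 26.62·1.722 = 48.3269.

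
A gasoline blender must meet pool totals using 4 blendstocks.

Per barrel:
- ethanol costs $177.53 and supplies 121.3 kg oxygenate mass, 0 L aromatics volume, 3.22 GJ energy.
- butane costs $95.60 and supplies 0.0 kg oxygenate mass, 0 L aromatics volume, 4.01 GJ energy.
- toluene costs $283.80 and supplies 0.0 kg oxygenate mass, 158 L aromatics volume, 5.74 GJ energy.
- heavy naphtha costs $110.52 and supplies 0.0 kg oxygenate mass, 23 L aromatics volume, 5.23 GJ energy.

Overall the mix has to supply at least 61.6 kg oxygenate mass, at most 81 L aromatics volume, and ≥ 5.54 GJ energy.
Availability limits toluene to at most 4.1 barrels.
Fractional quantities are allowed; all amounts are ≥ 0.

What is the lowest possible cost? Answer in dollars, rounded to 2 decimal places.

Set it up as a linear program. Let x1 = barrels of ethanol, x2 = barrels of butane, x3 = barrels of toluene, x4 = barrels of heavy naphtha.
Minimise 177.53x1 + 95.6x2 + 283.8x3 + 110.52x4 s.t.:
  121.3x1 ≥ 61.6   (oxygenate mass)
  158x3 + 23x4 ≤ 81   (aromatics volume)
  3.22x1 + 4.01x2 + 5.74x3 + 5.23x4 ≥ 5.54   (energy)
  x3 ≤ 4.1
  x1, x2, x3, x4 ≥ 0.
The optimal basis is {ethanol, heavy naphtha}; butane, toluene drop out. The oxygenate mass and energy requirements are met with equality.
That vertex is x1 = 0.50783, x4 = 0.74661.
Cost = 177.53·0.50783 + 110.52·0.74661 = 172.6704.

$172.67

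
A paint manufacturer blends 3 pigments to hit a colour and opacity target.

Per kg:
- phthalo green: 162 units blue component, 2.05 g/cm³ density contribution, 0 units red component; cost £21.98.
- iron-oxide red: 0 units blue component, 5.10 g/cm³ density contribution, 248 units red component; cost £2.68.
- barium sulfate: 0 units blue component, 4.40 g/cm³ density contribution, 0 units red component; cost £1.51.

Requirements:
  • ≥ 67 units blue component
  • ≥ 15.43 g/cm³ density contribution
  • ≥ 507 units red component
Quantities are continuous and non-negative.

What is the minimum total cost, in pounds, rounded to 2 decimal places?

Treat it as an LP. Let x1 = kg of phthalo green, x2 = kg of iron-oxide red, x3 = kg of barium sulfate.
Minimize 21.98x1 + 2.68x2 + 1.51x3 subject to:
  162x1 ≥ 67   (blue component)
  2.05x1 + 5.1x2 + 4.4x3 ≥ 15.43   (density contribution)
  248x2 ≥ 507   (red component)
  x1, x2, x3 ≥ 0.
All 3 inputs are positive at the optimum. Binding constraints: blue component, density contribution, red component.
So phthalo green = 0.4136 kg, iron-oxide red = 2.044 kg, barium sulfate = 0.9445 kg.
Cost = 21.98·0.4136 + 2.68·2.044 + 1.51·0.9445 = 15.99504.

£16.00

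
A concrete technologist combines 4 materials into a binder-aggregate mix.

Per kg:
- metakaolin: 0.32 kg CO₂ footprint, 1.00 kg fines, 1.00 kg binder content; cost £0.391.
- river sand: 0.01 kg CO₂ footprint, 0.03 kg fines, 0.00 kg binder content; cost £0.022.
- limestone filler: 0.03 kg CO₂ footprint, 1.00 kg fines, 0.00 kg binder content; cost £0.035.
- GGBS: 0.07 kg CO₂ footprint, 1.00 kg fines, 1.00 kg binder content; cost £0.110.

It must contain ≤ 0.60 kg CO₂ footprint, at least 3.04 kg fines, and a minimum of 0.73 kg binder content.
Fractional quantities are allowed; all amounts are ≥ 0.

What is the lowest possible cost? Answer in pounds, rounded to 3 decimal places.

This is a linear program. Let x1 = kg of metakaolin, x2 = kg of river sand, x3 = kg of limestone filler, x4 = kg of GGBS.
Minimise 0.391x1 + 0.022x2 + 0.035x3 + 0.11x4 s.t.:
  0.32x1 + 0.01x2 + 0.03x3 + 0.07x4 ≤ 0.6   (CO₂ footprint)
  1x1 + 0.03x2 + 1x3 + 1x4 ≥ 3.04   (fines)
  1x1 + 1x4 ≥ 0.73   (binder content)
  x1, x2, x3, x4 ≥ 0.
The cheapest feasible vertex uses only limestone filler, GGBS; metakaolin, river sand are not used. There the fines and binder content constraints are tight.
That vertex is x3 = 2.31, x4 = 0.73.
Total cost: 0.035·2.31 + 0.11·0.73 = 0.16115.

£0.161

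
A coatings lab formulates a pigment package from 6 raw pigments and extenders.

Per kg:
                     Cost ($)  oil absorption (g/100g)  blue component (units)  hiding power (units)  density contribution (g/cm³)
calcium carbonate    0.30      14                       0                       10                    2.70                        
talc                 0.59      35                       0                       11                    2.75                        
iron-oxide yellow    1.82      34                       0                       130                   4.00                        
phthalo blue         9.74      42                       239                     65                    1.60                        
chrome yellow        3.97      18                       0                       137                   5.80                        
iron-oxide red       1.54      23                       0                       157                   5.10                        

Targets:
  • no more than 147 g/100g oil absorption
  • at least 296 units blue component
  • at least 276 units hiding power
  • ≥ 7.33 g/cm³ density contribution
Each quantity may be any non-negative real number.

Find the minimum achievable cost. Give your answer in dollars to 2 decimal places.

$13.98

Set it up as a linear program. Let x1 = kg of calcium carbonate, x2 = kg of talc, x3 = kg of iron-oxide yellow, x4 = kg of phthalo blue, x5 = kg of chrome yellow, x6 = kg of iron-oxide red.
min 0.3x1 + 0.59x2 + 1.82x3 + 9.74x4 + 3.97x5 + 1.54x6 subject to:
  14x1 + 35x2 + 34x3 + 42x4 + 18x5 + 23x6 ≤ 147   (oil absorption)
  239x4 ≥ 296   (blue component)
  10x1 + 11x2 + 130x3 + 65x4 + 137x5 + 157x6 ≥ 276   (hiding power)
  2.7x1 + 2.75x2 + 4x3 + 1.6x4 + 5.8x5 + 5.1x6 ≥ 7.33   (density contribution)
  x1, x2, x3, x4, x5, x6 ≥ 0.
The cheapest feasible vertex uses only phthalo blue, iron-oxide red; calcium carbonate, talc, iron-oxide yellow, chrome yellow are not used. The blue component and hiding power requirements are met with equality.
Solving gives x4 = 1.238, x6 = 1.245.
Total cost: 9.74·1.238 + 1.54·1.245 = 13.9754.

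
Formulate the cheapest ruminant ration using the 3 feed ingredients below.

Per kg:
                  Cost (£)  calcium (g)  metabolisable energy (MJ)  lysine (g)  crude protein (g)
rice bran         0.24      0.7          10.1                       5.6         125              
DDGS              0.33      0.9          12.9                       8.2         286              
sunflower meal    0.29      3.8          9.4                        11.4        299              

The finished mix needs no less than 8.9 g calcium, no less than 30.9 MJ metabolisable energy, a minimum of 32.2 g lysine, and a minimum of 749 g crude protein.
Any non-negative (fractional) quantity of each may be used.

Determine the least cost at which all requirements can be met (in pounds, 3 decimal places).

£0.897

Let x1 = kg of rice bran, x2 = kg of DDGS, x3 = kg of sunflower meal.
Minimize 0.24x1 + 0.33x2 + 0.29x3 subject to:
  0.7x1 + 0.9x2 + 3.8x3 ≥ 8.9   (calcium)
  10.1x1 + 12.9x2 + 9.4x3 ≥ 30.9   (metabolisable energy)
  5.6x1 + 8.2x2 + 11.4x3 ≥ 32.2   (lysine)
  125x1 + 286x2 + 299x3 ≥ 749   (crude protein)
  x1, x2, x3 ≥ 0.
At the optimum only rice bran, sunflower meal are positive (DDGS = 0). Binding constraints: metabolisable energy and lysine.
Solving gives x1 = 0.7933, x3 = 2.435.
Cost = 0.24·0.7933 + 0.29·2.435 = 0.89654.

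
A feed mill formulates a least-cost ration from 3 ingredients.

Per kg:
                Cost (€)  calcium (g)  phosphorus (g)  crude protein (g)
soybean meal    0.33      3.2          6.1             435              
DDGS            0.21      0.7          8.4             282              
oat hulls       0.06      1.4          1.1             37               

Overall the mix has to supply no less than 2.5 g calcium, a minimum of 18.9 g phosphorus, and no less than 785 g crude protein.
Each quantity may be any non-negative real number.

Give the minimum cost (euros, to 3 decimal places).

Set it up as a linear program. Let x1 = kg of soybean meal, x2 = kg of DDGS, x3 = kg of oat hulls.
Minimise 0.33x1 + 0.21x2 + 0.06x3 s.t.:
  3.2x1 + 0.7x2 + 1.4x3 ≥ 2.5   (calcium)
  6.1x1 + 8.4x2 + 1.1x3 ≥ 18.9   (phosphorus)
  435x1 + 282x2 + 37x3 ≥ 785   (crude protein)
  x1, x2, x3 ≥ 0.
The minimum-cost mix takes nothing from oat hulls — only soybean meal, DDGS. The calcium and crude protein requirements are met with equality.
Solving gives x1 = 0.2601, x2 = 2.383.
Objective = 0.33·0.2601 + 0.21·2.383 = 0.58626.

€0.586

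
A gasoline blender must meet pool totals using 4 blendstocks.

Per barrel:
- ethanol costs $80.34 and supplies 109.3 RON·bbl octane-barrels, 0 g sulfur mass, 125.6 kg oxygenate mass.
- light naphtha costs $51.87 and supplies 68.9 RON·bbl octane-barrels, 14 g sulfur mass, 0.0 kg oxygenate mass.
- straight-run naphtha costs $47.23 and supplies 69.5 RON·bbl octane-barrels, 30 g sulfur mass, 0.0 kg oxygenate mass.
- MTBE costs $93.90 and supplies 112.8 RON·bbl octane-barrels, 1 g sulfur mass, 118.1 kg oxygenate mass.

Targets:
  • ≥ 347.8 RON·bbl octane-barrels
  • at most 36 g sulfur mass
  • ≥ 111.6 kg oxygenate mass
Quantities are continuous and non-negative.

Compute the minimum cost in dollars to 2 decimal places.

Let x1 = barrels of ethanol, x2 = barrels of light naphtha, x3 = barrels of straight-run naphtha, x4 = barrels of MTBE.
min 80.34x1 + 51.87x2 + 47.23x3 + 93.9x4 subject to:
  109.3x1 + 68.9x2 + 69.5x3 + 112.8x4 ≥ 347.8   (octane-barrels)
  14x2 + 30x3 + 1x4 ≤ 36   (sulfur mass)
  125.6x1 + 118.1x4 ≥ 111.6   (oxygenate mass)
  x1, x2, x3, x4 ≥ 0.
The cheapest feasible vertex uses only ethanol, straight-run naphtha; light naphtha, MTBE are not used. Binding constraints: octane-barrels and sulfur mass.
That vertex is x1 = 2.419, x3 = 1.2.
Objective = 80.34·2.419 + 47.23·1.2 = 251.0185.

$251.02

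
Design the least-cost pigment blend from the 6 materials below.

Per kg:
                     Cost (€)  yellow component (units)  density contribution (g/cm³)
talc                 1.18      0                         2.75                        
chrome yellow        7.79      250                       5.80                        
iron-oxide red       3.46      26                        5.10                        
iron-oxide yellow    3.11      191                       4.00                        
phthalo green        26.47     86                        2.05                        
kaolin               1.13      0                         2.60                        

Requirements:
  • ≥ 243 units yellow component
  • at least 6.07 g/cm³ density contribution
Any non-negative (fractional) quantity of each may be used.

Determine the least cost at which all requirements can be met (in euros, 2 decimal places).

€4.38

Let x1 = kg of talc, x2 = kg of chrome yellow, x3 = kg of iron-oxide red, x4 = kg of iron-oxide yellow, x5 = kg of phthalo green, x6 = kg of kaolin.
min 1.18x1 + 7.79x2 + 3.46x3 + 3.11x4 + 26.47x5 + 1.13x6 with:
  250x2 + 26x3 + 191x4 + 86x5 ≥ 243   (yellow component)
  2.75x1 + 5.8x2 + 5.1x3 + 4x4 + 2.05x5 + 2.6x6 ≥ 6.07   (density contribution)
  x1, x2, x3, x4, x5, x6 ≥ 0.
The cheapest feasible vertex uses only talc, iron-oxide yellow; chrome yellow, iron-oxide red, phthalo green, kaolin are not used. The yellow component and density contribution requirements are met with equality.
Optimal quantities: talc = 0.3567 kg, iron-oxide yellow = 1.272 kg.
Objective = 1.18·0.3567 + 3.11·1.272 = 4.3768.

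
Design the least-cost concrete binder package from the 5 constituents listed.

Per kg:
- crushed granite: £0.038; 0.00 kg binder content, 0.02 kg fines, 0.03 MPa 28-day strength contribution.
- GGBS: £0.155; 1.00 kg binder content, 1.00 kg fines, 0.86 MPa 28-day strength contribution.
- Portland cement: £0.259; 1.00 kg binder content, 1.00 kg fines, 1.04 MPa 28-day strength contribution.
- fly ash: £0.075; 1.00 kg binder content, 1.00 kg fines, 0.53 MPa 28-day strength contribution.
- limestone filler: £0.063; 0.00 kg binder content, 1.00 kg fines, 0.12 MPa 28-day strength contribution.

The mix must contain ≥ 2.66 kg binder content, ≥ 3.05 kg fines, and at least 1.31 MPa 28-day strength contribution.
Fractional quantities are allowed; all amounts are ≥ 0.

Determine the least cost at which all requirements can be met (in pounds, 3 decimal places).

Let x1 = kg of crushed granite, x2 = kg of GGBS, x3 = kg of Portland cement, x4 = kg of fly ash, x5 = kg of limestone filler.
Minimise 0.038x1 + 0.155x2 + 0.259x3 + 0.075x4 + 0.063x5 subject to:
  1x2 + 1x3 + 1x4 ≥ 2.66   (binder content)
  0.02x1 + 1x2 + 1x3 + 1x4 + 1x5 ≥ 3.05   (fines)
  0.03x1 + 0.86x2 + 1.04x3 + 0.53x4 + 0.12x5 ≥ 1.31   (28-day strength contribution)
  x1, x2, x3, x4, x5 ≥ 0.
The cheapest feasible vertex uses only fly ash, limestone filler; crushed granite, GGBS, Portland cement are not used. The binder content and fines requirements are met with equality.
Solving gives x4 = 2.66, x5 = 0.39.
Hence cost = 0.075·2.66 + 0.063·0.39 = £0.22407.

£0.224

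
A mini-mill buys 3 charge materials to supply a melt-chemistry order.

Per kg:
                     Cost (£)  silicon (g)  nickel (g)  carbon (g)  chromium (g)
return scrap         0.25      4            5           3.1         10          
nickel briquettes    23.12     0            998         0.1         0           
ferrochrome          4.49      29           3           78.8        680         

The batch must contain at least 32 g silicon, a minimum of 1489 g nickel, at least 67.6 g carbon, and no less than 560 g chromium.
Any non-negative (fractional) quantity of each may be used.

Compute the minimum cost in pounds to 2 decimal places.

£38.29

Treat it as an LP. Let x1 = kg of return scrap, x2 = kg of nickel briquettes, x3 = kg of ferrochrome.
Minimise 0.25x1 + 23.12x2 + 4.49x3 s.t.:
  4x1 + 29x3 ≥ 32   (silicon)
  5x1 + 998x2 + 3x3 ≥ 1489   (nickel)
  3.1x1 + 0.1x2 + 78.8x3 ≥ 67.6   (carbon)
  10x1 + 680x3 ≥ 560   (chromium)
  x1, x2, x3 ≥ 0.
The optimal mix uses every input. There the silicon, nickel, chromium constraints are tight.
That vertex is x1 = 2.272, x2 = 1.478, x3 = 0.7901.
Hence cost = 0.25·2.272 + 23.12·1.478 + 4.49·0.7901 = £38.2869.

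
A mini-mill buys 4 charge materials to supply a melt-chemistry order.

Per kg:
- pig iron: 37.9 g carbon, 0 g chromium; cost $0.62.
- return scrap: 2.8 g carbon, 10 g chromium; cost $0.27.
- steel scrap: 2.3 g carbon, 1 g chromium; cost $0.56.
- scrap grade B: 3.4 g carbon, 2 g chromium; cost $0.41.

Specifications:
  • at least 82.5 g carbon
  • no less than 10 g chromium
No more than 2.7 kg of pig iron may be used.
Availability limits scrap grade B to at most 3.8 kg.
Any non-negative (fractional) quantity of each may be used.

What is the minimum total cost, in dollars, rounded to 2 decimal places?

$1.57

Treat it as an LP. Let x1 = kg of pig iron, x2 = kg of return scrap, x3 = kg of steel scrap, x4 = kg of scrap grade B.
min 0.62x1 + 0.27x2 + 0.56x3 + 0.41x4 with:
  37.9x1 + 2.8x2 + 2.3x3 + 3.4x4 ≥ 82.5   (carbon)
  10x2 + 1x3 + 2x4 ≥ 10   (chromium)
  x1 ≤ 2.7
  x4 ≤ 3.8
  x1, x2, x3, x4 ≥ 0.
The cheapest feasible vertex uses only pig iron, return scrap; steel scrap, scrap grade B are not used. There the carbon and chromium constraints are tight.
So pig iron = 2.103 kg, return scrap = 1 kg.
Objective = 0.62·2.103 + 0.27·1 = 1.5739.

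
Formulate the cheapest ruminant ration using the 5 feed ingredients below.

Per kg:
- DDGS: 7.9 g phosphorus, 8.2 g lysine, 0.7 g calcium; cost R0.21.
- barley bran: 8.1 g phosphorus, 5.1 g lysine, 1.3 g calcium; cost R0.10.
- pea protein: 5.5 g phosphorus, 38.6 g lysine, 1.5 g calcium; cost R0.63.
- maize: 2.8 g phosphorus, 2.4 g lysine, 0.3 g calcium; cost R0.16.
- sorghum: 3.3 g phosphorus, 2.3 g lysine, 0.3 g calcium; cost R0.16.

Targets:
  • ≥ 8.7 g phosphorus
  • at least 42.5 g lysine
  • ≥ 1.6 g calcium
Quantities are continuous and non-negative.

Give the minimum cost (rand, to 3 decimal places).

This is a linear program. Let x1 = kg of DDGS, x2 = kg of barley bran, x3 = kg of pea protein, x4 = kg of maize, x5 = kg of sorghum.
min 0.21x1 + 0.1x2 + 0.63x3 + 0.16x4 + 0.16x5 s.t.:
  7.9x1 + 8.1x2 + 5.5x3 + 2.8x4 + 3.3x5 ≥ 8.7   (phosphorus)
  8.2x1 + 5.1x2 + 38.6x3 + 2.4x4 + 2.3x5 ≥ 42.5   (lysine)
  0.7x1 + 1.3x2 + 1.5x3 + 0.3x4 + 0.3x5 ≥ 1.6   (calcium)
  x1, x2, x3, x4, x5 ≥ 0.
At the optimum only barley bran, pea protein are positive (DDGS, maize, sorghum = 0). There the phosphorus and lysine constraints are tight.
Solving gives x2 = 0.3586, x3 = 1.054.
Total cost: 0.1·0.3586 + 0.63·1.054 = 0.69988.

R0.700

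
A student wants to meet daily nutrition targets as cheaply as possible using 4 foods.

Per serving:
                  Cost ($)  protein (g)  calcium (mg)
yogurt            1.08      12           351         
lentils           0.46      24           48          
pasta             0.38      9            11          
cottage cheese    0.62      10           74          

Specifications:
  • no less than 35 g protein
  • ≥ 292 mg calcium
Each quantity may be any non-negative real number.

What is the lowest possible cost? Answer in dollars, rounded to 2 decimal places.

Let x1 = servings of yogurt, x2 = servings of lentils, x3 = servings of pasta, x4 = servings of cottage cheese.
Minimise 1.08x1 + 0.46x2 + 0.38x3 + 0.62x4 with:
  12x1 + 24x2 + 9x3 + 10x4 ≥ 35   (protein)
  351x1 + 48x2 + 11x3 + 74x4 ≥ 292   (calcium)
  x1, x2, x3, x4 ≥ 0.
The optimal basis is {yogurt, lentils}; pasta, cottage cheese drop out. The protein and calcium requirements are met with equality.
Solving gives x1 = 0.6789, x2 = 1.119.
Hence cost = 1.08·0.6789 + 0.46·1.119 = $1.2480.

$1.25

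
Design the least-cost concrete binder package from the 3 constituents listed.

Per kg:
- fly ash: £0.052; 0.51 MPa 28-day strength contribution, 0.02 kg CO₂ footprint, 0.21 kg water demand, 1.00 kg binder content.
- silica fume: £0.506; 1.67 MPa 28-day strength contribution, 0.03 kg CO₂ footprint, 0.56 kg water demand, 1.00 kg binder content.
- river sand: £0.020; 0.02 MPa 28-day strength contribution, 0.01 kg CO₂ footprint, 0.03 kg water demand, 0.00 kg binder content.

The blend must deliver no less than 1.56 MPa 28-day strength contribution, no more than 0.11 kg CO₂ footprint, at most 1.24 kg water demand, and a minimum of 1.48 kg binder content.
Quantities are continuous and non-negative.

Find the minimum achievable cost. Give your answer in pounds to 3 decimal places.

Treat it as an LP. Let x1 = kg of fly ash, x2 = kg of silica fume, x3 = kg of river sand.
min 0.052x1 + 0.506x2 + 0.02x3 subject to:
  0.51x1 + 1.67x2 + 0.02x3 ≥ 1.56   (28-day strength contribution)
  0.02x1 + 0.03x2 + 0.01x3 ≤ 0.11   (CO₂ footprint)
  0.21x1 + 0.56x2 + 0.03x3 ≤ 1.24   (water demand)
  1x1 + 1x2 ≥ 1.48   (binder content)
  x1, x2, x3 ≥ 0.
The minimum-cost mix takes nothing from silica fume, river sand — only fly ash. There the 28-day strength contribution constraint is tight.
Optimal quantities: fly ash = 3.059 kg.
Total cost: 0.052·3.059 = 0.15907.

£0.159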